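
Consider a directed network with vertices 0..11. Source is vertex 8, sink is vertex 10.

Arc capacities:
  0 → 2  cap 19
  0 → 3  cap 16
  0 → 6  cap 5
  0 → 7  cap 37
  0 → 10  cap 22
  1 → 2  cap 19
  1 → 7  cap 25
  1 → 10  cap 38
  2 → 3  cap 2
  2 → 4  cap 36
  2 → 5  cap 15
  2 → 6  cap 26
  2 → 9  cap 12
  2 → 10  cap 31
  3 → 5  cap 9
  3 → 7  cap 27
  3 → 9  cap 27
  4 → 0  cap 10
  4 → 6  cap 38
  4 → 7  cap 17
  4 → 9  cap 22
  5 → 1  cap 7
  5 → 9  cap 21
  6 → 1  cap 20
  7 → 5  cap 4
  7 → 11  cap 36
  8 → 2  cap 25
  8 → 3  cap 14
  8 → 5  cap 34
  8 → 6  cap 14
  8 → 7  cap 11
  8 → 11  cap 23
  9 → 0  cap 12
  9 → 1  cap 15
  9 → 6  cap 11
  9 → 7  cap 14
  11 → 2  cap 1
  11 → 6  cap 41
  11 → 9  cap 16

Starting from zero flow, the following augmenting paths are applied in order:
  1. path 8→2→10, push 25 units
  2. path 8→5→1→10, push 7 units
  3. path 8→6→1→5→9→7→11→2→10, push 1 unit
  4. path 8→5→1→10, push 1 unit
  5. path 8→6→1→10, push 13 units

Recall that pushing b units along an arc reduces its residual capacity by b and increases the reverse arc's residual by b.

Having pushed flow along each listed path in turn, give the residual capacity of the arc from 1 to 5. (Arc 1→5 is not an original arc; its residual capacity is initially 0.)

Residual capacity of (1,5): 7

after path 1 (8→2→10, push 25): res(1,5)=0
after path 2 (8→5→1→10, push 7): res(1,5)=7
after path 3 (8→6→1→5→9→7→11→2→10, push 1): res(1,5)=6
after path 4 (8→5→1→10, push 1): res(1,5)=7
after path 5 (8→6→1→10, push 13): res(1,5)=7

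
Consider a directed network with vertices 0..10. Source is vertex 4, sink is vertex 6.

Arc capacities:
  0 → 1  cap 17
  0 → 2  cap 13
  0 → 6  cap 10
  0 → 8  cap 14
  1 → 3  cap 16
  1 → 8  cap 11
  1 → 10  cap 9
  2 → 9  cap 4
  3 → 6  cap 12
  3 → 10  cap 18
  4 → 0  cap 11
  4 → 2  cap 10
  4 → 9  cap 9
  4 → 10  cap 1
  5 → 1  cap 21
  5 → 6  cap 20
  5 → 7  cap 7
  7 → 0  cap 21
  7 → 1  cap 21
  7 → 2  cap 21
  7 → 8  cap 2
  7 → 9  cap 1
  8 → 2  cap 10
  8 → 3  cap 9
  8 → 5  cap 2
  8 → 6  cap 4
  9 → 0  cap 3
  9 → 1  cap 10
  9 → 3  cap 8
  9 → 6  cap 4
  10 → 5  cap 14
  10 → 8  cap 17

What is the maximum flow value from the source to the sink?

Maximum flow value: 25

augment #1: 4→0→6 bottleneck 10, total now 10
augment #2: 4→9→6 bottleneck 4, total now 14
augment #3: 4→0→8→6 bottleneck 1, total now 15
augment #4: 4→9→3→6 bottleneck 5, total now 20
augment #5: 4→10→5→6 bottleneck 1, total now 21
augment #6: 4→2→9→3→6 bottleneck 3, total now 24
augment #7: 4→2→9→0→8→6 bottleneck 1, total now 25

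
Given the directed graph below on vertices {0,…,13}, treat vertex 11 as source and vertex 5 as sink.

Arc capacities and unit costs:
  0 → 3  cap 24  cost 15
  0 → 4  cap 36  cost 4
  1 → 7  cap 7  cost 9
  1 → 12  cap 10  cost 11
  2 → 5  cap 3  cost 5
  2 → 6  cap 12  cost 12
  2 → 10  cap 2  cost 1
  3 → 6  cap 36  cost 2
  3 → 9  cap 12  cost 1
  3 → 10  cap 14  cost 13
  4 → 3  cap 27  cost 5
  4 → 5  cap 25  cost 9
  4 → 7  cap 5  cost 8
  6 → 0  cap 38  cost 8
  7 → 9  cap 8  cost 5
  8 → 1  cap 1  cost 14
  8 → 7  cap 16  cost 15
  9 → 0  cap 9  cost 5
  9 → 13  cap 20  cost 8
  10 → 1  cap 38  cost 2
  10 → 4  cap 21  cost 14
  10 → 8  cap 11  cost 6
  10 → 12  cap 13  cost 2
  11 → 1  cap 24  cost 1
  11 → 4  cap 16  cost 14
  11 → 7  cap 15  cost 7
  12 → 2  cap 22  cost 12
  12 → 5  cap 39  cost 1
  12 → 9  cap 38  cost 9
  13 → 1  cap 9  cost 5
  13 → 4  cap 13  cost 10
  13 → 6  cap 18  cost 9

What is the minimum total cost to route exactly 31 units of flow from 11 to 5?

shortest-cost path #1: 11→1→12→5 push 10 @ unit cost 13 (adds 130)
shortest-cost path #2: 11→4→5 push 16 @ unit cost 23 (adds 368)
shortest-cost path #3: 11→7→9→0→4→5 push 5 @ unit cost 30 (adds 150)
total cost = 648

Minimum cost for 31 units: 648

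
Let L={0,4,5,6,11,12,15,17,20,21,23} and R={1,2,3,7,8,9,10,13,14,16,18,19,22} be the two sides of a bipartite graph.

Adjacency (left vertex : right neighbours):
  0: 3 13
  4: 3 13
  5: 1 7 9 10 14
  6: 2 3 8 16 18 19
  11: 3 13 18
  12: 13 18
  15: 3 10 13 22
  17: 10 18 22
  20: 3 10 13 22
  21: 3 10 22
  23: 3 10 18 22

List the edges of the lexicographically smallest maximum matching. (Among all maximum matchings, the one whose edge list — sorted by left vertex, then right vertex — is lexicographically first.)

Lex-smallest maximum matching: {(0,3), (4,13), (5,1), (6,2), (11,18), (15,10), (17,22)}

|M| = 7 (so the lex-smallest maximum matching has 7 edges)
process left vertices in ascending order; for each, take the smallest-labelled available neighbour that still permits 7 edges overall, or leave it unmatched if none does
lex-smallest matching: {0-3, 4-13, 5-1, 6-2, 11-18, 15-10, 17-22}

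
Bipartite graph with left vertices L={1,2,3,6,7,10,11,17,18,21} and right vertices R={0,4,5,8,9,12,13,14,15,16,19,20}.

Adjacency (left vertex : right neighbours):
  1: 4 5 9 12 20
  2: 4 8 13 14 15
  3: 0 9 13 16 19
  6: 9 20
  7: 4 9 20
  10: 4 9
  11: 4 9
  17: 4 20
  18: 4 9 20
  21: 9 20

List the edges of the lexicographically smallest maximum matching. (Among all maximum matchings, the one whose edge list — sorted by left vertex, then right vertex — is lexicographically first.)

Lex-smallest maximum matching: {(1,5), (2,8), (3,0), (6,9), (7,4), (17,20)}

|M| = 6 (so the lex-smallest maximum matching has 6 edges)
process left vertices in ascending order; for each, take the smallest-labelled available neighbour that still permits 6 edges overall, or leave it unmatched if none does
lex-smallest matching: {1-5, 2-8, 3-0, 6-9, 7-4, 17-20}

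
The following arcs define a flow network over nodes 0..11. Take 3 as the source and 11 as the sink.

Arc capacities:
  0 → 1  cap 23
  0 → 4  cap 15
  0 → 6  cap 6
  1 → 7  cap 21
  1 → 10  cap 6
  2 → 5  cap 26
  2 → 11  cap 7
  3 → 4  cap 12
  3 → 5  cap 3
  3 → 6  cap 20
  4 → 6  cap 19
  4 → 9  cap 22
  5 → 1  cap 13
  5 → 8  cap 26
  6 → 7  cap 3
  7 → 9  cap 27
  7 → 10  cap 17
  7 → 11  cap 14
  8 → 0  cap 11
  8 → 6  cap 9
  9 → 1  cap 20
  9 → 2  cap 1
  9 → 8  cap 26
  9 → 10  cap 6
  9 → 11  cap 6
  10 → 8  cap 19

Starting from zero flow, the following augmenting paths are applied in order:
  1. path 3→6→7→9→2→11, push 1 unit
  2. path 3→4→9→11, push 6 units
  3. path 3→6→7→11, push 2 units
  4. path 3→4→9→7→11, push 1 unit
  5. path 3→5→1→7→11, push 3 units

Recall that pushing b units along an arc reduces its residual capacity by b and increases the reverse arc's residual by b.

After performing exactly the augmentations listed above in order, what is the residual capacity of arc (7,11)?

Residual capacity of (7,11): 8

after path 1 (3→6→7→9→2→11, push 1): res(7,11)=14
after path 2 (3→4→9→11, push 6): res(7,11)=14
after path 3 (3→6→7→11, push 2): res(7,11)=12
after path 4 (3→4→9→7→11, push 1): res(7,11)=11
after path 5 (3→5→1→7→11, push 3): res(7,11)=8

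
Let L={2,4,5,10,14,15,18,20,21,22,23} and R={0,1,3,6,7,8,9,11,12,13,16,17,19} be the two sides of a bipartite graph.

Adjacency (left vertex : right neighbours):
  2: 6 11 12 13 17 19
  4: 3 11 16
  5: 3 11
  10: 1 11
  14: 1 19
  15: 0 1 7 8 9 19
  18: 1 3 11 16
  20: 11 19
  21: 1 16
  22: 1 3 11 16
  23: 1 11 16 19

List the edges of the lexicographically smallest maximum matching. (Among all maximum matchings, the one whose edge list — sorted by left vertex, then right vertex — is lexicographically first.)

Lex-smallest maximum matching: {(2,6), (4,3), (5,11), (10,1), (14,19), (15,0), (18,16)}

|M| = 7 (so the lex-smallest maximum matching has 7 edges)
process left vertices in ascending order; for each, take the smallest-labelled available neighbour that still permits 7 edges overall, or leave it unmatched if none does
lex-smallest matching: {2-6, 4-3, 5-11, 10-1, 14-19, 15-0, 18-16}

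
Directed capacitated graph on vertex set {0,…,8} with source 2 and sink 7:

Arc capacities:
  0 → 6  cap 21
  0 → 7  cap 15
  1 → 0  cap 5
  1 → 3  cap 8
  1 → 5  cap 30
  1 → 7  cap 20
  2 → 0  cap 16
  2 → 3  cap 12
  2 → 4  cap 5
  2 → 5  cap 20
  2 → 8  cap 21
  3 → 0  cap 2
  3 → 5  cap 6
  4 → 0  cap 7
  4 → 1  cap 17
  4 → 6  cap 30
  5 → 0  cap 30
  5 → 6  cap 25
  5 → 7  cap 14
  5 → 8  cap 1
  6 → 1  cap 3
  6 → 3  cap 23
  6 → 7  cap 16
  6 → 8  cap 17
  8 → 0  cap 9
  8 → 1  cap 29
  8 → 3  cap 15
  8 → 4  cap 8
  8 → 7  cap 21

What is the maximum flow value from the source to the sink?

augment #1: 2→0→7 bottleneck 15, total now 15
augment #2: 2→5→7 bottleneck 14, total now 29
augment #3: 2→8→7 bottleneck 21, total now 50
augment #4: 2→0→6→7 bottleneck 1, total now 51
augment #5: 2→4→1→7 bottleneck 5, total now 56
augment #6: 2→5→6→7 bottleneck 6, total now 62
augment #7: 2→3→0→6→7 bottleneck 2, total now 64
augment #8: 2→3→5→6→7 bottleneck 6, total now 70

Maximum flow value: 70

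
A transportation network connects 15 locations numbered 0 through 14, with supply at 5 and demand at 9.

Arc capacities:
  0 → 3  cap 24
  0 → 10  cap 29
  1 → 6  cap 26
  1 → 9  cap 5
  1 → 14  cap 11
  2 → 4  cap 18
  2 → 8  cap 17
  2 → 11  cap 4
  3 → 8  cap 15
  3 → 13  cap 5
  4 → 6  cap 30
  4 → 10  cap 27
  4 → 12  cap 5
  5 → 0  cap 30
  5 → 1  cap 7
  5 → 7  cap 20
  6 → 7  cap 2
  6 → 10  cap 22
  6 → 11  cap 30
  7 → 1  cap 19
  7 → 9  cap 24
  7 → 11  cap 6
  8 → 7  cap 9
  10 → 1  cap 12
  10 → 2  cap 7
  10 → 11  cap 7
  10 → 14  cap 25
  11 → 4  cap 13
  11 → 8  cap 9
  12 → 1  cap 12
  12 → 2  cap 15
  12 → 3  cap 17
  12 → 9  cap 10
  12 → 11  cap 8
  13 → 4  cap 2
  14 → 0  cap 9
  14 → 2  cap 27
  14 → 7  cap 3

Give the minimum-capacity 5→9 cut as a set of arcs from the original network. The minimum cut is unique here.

Min-cut arcs: {(1,9), (4,12), (7,9)} (total capacity 34)

augment #1: 5→1→9 push 5
augment #2: 5→7→9 push 20
augment #3: 5→1→6→7→9 push 2
augment #4: 5→0→3→8→7→9 push 2
augment #5: 5→0→3→13→4→12→9 push 2
augment #6: 5→0→10→2→4→12→9 push 3
max flow = 34; residual-reachable set from 5 gives S-side
cut edges (S→T): {(1,9), (4,12), (7,9)} total cap 34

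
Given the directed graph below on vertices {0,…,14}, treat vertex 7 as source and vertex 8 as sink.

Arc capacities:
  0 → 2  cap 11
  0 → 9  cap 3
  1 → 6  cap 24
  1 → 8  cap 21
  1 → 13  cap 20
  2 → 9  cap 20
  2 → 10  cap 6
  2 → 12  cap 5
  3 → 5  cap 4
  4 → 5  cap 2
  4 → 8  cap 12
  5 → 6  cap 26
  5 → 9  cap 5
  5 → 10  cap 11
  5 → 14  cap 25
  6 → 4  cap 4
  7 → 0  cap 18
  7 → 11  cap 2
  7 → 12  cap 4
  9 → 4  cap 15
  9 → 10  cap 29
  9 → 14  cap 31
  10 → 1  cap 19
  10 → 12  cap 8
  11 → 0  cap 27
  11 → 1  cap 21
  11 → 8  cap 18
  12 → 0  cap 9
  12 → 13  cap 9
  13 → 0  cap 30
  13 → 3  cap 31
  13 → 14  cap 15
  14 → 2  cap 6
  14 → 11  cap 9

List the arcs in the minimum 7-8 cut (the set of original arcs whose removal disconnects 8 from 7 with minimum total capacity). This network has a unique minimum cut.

Min-cut arcs: {(0,2), (0,9), (7,11), (7,12)} (total capacity 20)

augment #1: 7→11→8 push 2
augment #2: 7→0→9→4→8 push 3
augment #3: 7→0→2→9→4→8 push 9
augment #4: 7→0→2→10→1→8 push 2
augment #5: 7→12→13→14→11→8 push 4
max flow = 20; residual-reachable set from 7 gives S-side
cut edges (S→T): {(0,2), (0,9), (7,11), (7,12)} total cap 20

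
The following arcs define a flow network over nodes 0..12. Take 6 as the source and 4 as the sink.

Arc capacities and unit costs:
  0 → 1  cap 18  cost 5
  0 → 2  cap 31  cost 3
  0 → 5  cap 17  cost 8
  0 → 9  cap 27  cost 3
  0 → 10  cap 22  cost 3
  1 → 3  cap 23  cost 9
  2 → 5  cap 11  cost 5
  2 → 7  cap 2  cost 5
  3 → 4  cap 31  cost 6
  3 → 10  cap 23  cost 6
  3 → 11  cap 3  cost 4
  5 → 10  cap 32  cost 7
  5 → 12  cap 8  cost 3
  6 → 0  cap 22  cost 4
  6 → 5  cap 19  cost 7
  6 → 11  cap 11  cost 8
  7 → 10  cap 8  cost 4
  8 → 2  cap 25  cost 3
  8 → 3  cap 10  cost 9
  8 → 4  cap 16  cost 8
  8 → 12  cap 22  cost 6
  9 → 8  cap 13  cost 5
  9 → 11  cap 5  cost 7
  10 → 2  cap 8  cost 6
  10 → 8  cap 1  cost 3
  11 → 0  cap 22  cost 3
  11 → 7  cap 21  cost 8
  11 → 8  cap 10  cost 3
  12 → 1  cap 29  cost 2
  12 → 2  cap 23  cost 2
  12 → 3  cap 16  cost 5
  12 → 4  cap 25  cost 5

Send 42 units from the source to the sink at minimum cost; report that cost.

shortest-cost path #1: 6→5→12→4 push 8 @ unit cost 15 (adds 120)
shortest-cost path #2: 6→0→10→8→4 push 1 @ unit cost 18 (adds 18)
shortest-cost path #3: 6→11→8→4 push 10 @ unit cost 19 (adds 190)
shortest-cost path #4: 6→0→9→8→4 push 5 @ unit cost 20 (adds 100)
shortest-cost path #5: 6→0→9→8→12→4 push 8 @ unit cost 23 (adds 184)
shortest-cost path #6: 6→0→1→3→4 push 8 @ unit cost 24 (adds 192)
shortest-cost path #7: 6→11→0→1→3→4 push 1 @ unit cost 31 (adds 31)
shortest-cost path #8: 6→5→10→0→1→3→4 push 1 @ unit cost 31 (adds 31)
total cost = 866

Minimum cost for 42 units: 866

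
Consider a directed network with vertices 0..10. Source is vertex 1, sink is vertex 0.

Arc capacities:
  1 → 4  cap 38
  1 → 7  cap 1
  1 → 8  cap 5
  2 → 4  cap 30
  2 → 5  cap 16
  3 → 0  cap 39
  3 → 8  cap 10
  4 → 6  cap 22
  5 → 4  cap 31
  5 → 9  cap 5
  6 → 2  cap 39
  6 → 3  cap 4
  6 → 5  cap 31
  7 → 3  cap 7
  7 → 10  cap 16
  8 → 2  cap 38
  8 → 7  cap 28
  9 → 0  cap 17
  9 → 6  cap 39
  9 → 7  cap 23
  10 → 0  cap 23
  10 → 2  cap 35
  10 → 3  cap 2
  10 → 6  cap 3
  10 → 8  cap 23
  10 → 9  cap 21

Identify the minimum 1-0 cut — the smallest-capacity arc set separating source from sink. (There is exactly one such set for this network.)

augment #1: 1→7→3→0 push 1
augment #2: 1→4→6→3→0 push 4
augment #3: 1→8→7→3→0 push 5
augment #4: 1→4→6→5→9→0 push 5
max flow = 15; residual-reachable set from 1 gives S-side
cut edges (S→T): {(1,7), (1,8), (5,9), (6,3)} total cap 15

Min-cut arcs: {(1,7), (1,8), (5,9), (6,3)} (total capacity 15)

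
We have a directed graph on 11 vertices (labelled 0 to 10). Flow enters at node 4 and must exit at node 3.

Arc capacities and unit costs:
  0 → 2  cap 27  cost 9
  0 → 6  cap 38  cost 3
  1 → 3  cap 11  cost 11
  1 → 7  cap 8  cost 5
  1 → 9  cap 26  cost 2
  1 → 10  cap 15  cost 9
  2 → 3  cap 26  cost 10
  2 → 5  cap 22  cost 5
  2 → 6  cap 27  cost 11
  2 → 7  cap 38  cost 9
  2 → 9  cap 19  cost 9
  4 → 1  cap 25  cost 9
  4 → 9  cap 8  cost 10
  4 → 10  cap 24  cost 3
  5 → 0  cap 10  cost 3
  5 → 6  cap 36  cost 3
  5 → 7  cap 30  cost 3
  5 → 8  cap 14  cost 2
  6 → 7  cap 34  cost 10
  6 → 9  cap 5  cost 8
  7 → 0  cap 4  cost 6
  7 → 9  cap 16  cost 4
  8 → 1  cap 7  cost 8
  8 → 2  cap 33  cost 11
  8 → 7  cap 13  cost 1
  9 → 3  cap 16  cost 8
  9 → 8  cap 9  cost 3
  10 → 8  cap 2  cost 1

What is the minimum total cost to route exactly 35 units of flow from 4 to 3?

shortest-cost path #1: 4→10→8→7→9→3 push 2 @ unit cost 17 (adds 34)
shortest-cost path #2: 4→9→3 push 8 @ unit cost 18 (adds 144)
shortest-cost path #3: 4→1→9→3 push 6 @ unit cost 19 (adds 114)
shortest-cost path #4: 4→1→3 push 11 @ unit cost 20 (adds 220)
shortest-cost path #5: 4→1→9→7→8→2→3 push 2 @ unit cost 27 (adds 54)
shortest-cost path #6: 4→1→9→8→2→3 push 6 @ unit cost 35 (adds 210)
total cost = 776

Minimum cost for 35 units: 776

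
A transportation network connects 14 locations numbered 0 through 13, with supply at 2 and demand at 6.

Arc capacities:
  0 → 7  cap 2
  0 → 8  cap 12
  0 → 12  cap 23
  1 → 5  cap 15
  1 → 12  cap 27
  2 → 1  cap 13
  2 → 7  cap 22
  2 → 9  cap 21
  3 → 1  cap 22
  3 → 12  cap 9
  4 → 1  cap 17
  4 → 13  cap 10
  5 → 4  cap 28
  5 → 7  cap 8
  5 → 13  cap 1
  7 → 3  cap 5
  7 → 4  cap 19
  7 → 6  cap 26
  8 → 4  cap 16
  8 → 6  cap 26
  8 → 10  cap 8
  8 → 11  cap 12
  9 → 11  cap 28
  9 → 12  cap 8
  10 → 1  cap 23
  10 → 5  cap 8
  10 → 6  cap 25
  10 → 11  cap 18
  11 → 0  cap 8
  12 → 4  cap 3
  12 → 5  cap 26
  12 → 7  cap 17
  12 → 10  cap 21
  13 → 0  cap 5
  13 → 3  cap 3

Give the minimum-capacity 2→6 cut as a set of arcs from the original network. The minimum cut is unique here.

augment #1: 2→7→6 push 22
augment #2: 2→1→5→7→6 push 4
augment #3: 2→1→12→10→6 push 9
augment #4: 2→9→12→10→6 push 8
augment #5: 2→9→11→0→8→6 push 8
max flow = 51; residual-reachable set from 2 gives S-side
cut edges (S→T): {(2,1), (2,7), (9,12), (11,0)} total cap 51

Min-cut arcs: {(2,1), (2,7), (9,12), (11,0)} (total capacity 51)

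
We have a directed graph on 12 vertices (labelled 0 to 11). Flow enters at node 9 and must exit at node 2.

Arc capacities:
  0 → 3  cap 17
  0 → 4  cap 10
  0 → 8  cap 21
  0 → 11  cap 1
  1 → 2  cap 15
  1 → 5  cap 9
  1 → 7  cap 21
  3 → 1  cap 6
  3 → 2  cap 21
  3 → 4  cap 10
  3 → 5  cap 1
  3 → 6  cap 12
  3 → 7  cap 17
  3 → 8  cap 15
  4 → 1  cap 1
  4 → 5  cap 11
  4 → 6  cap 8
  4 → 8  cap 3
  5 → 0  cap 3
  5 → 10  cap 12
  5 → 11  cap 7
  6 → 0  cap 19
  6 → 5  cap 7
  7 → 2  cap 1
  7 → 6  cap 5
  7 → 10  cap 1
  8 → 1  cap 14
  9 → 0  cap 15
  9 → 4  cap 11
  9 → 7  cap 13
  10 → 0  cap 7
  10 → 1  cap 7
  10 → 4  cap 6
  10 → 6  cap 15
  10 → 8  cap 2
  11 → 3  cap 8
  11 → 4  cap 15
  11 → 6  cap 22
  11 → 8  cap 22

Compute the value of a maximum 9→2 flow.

Maximum flow value: 33

augment #1: 9→7→2 bottleneck 1, total now 1
augment #2: 9→0→3→2 bottleneck 15, total now 16
augment #3: 9→4→1→2 bottleneck 1, total now 17
augment #4: 9→4→8→1→2 bottleneck 3, total now 20
augment #5: 9→7→10→1→2 bottleneck 1, total now 21
augment #6: 9→4→5→0→3→2 bottleneck 2, total now 23
augment #7: 9→4→5→10→1→2 bottleneck 5, total now 28
augment #8: 9→7→6→0→8→1→2 bottleneck 5, total now 33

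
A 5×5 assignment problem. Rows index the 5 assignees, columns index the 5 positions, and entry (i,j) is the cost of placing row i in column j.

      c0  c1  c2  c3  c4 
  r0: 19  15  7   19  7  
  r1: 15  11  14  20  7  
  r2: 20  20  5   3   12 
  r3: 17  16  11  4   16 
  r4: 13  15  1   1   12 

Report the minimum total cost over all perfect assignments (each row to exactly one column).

Minimum assignment cost: 39

optimal assignment: row0→col4 (cost 7), row1→col1 (cost 11), row2→col3 (cost 3), row3→col0 (cost 17), row4→col2 (cost 1)
total = 7 + 11 + 3 + 17 + 1 = 39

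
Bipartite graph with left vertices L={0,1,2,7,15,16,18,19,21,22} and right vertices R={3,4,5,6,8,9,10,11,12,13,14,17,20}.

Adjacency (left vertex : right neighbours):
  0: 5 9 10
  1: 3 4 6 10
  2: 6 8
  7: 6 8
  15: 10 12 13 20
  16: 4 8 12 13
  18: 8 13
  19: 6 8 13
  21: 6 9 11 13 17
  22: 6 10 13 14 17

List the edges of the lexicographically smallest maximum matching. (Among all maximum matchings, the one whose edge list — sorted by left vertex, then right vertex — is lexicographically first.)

Lex-smallest maximum matching: {(0,5), (1,3), (2,6), (7,8), (15,10), (16,4), (18,13), (21,9), (22,14)}

|M| = 9 (so the lex-smallest maximum matching has 9 edges)
process left vertices in ascending order; for each, take the smallest-labelled available neighbour that still permits 9 edges overall, or leave it unmatched if none does
lex-smallest matching: {0-5, 1-3, 2-6, 7-8, 15-10, 16-4, 18-13, 21-9, 22-14}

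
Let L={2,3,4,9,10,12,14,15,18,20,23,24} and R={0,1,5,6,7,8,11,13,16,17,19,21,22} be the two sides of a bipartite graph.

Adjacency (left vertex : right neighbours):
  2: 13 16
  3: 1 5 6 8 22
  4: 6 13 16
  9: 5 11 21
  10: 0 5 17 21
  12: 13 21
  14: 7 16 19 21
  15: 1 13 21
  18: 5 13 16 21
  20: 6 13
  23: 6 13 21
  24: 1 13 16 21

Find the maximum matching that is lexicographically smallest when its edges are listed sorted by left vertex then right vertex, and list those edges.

|M| = 10 (so the lex-smallest maximum matching has 10 edges)
process left vertices in ascending order; for each, take the smallest-labelled available neighbour that still permits 10 edges overall, or leave it unmatched if none does
lex-smallest matching: {2-13, 3-8, 4-6, 9-11, 10-0, 12-21, 14-7, 15-1, 18-5, 24-16}

Lex-smallest maximum matching: {(2,13), (3,8), (4,6), (9,11), (10,0), (12,21), (14,7), (15,1), (18,5), (24,16)}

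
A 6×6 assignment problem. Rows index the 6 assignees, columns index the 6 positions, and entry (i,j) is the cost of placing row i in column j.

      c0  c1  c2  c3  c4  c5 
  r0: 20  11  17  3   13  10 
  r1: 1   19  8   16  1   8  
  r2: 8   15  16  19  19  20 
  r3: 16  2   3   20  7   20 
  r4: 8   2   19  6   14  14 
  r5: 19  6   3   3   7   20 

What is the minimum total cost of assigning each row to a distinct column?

optimal assignment: row0→col5 (cost 10), row1→col4 (cost 1), row2→col0 (cost 8), row3→col2 (cost 3), row4→col1 (cost 2), row5→col3 (cost 3)
total = 10 + 1 + 8 + 3 + 2 + 3 = 27

Minimum assignment cost: 27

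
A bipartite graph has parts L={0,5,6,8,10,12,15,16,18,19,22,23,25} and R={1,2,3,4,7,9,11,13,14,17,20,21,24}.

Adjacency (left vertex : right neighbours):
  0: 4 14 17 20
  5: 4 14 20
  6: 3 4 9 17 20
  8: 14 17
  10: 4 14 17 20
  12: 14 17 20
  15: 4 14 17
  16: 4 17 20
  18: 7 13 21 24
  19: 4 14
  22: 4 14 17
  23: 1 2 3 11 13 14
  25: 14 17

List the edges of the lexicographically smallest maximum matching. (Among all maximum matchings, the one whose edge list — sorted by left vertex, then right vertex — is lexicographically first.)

Lex-smallest maximum matching: {(0,4), (5,14), (6,3), (8,17), (10,20), (18,7), (23,1)}

|M| = 7 (so the lex-smallest maximum matching has 7 edges)
process left vertices in ascending order; for each, take the smallest-labelled available neighbour that still permits 7 edges overall, or leave it unmatched if none does
lex-smallest matching: {0-4, 5-14, 6-3, 8-17, 10-20, 18-7, 23-1}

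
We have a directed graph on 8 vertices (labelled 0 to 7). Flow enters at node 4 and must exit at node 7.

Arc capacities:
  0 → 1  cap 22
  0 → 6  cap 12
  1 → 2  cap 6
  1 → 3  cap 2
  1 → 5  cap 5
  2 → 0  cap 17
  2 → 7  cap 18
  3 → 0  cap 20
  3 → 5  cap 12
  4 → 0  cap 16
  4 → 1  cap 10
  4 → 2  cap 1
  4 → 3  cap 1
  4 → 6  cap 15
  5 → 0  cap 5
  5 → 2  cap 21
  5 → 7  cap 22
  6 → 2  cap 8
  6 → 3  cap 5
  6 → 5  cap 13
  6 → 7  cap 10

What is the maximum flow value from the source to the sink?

augment #1: 4→2→7 bottleneck 1, total now 1
augment #2: 4→6→7 bottleneck 10, total now 11
augment #3: 4→1→2→7 bottleneck 6, total now 17
augment #4: 4→1→5→7 bottleneck 4, total now 21
augment #5: 4→3→5→7 bottleneck 1, total now 22
augment #6: 4→6→2→7 bottleneck 5, total now 27
augment #7: 4→0→1→5→7 bottleneck 1, total now 28
augment #8: 4→0→6→2→7 bottleneck 3, total now 31
augment #9: 4→0→6→5→7 bottleneck 9, total now 40
augment #10: 4→0→1→3→5→7 bottleneck 2, total now 42

Maximum flow value: 42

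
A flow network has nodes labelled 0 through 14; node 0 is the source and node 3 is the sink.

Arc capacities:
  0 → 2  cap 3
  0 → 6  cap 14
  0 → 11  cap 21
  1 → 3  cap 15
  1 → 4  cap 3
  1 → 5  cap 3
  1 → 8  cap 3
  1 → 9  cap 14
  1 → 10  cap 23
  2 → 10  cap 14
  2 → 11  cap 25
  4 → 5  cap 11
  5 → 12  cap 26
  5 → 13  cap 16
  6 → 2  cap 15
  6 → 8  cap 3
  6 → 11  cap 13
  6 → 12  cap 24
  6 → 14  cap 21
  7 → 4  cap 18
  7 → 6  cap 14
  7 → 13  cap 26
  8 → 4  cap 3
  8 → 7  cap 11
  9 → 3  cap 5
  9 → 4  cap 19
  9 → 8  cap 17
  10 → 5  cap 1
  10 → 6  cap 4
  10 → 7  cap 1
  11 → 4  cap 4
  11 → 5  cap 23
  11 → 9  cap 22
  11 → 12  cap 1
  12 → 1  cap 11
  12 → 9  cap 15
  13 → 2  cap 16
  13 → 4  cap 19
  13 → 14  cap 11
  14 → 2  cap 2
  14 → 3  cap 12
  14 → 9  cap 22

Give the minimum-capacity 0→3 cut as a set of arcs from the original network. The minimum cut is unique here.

Min-cut arcs: {(9,3), (12,1), (14,3)} (total capacity 28)

augment #1: 0→6→14→3 push 12
augment #2: 0→11→9→3 push 5
augment #3: 0→6→12→1→3 push 2
augment #4: 0→11→12→1→3 push 1
augment #5: 0→11→5→12→1→3 push 8
max flow = 28; residual-reachable set from 0 gives S-side
cut edges (S→T): {(9,3), (12,1), (14,3)} total cap 28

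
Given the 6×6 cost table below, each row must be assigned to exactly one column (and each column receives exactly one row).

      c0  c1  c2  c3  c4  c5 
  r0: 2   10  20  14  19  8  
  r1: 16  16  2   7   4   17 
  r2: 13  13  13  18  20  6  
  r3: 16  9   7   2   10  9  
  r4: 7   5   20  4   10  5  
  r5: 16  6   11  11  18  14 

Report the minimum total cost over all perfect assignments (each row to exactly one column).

Minimum assignment cost: 28

optimal assignment: row0→col0 (cost 2), row1→col2 (cost 2), row2→col5 (cost 6), row3→col3 (cost 2), row4→col4 (cost 10), row5→col1 (cost 6)
total = 2 + 2 + 6 + 2 + 10 + 6 = 28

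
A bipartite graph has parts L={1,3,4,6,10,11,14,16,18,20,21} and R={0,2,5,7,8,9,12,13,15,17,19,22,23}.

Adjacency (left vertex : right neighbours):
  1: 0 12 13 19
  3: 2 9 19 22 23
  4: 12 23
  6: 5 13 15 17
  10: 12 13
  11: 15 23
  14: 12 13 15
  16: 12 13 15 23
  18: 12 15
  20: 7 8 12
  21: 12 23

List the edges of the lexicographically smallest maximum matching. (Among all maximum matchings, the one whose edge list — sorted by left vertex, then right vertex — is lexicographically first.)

Lex-smallest maximum matching: {(1,0), (3,2), (4,12), (6,5), (10,13), (11,15), (16,23), (20,7)}

|M| = 8 (so the lex-smallest maximum matching has 8 edges)
process left vertices in ascending order; for each, take the smallest-labelled available neighbour that still permits 8 edges overall, or leave it unmatched if none does
lex-smallest matching: {1-0, 3-2, 4-12, 6-5, 10-13, 11-15, 16-23, 20-7}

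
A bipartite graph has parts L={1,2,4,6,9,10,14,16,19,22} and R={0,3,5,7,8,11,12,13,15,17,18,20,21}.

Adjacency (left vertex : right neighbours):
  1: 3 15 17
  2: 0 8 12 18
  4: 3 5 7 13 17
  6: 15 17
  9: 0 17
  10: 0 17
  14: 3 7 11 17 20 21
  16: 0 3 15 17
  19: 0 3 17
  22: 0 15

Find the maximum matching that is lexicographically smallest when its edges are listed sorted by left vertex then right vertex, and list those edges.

Lex-smallest maximum matching: {(1,3), (2,8), (4,5), (6,15), (9,0), (10,17), (14,7)}

|M| = 7 (so the lex-smallest maximum matching has 7 edges)
process left vertices in ascending order; for each, take the smallest-labelled available neighbour that still permits 7 edges overall, or leave it unmatched if none does
lex-smallest matching: {1-3, 2-8, 4-5, 6-15, 9-0, 10-17, 14-7}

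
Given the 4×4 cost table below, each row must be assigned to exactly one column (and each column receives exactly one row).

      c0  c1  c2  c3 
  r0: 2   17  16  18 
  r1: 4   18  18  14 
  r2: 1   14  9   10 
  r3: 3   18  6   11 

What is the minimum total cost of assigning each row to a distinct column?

one of 2 optimal assignments: row0→col0 (cost 2), row1→col1 (cost 18), row2→col3 (cost 10), row3→col2 (cost 6)
total = 2 + 18 + 10 + 6 = 36

Minimum assignment cost: 36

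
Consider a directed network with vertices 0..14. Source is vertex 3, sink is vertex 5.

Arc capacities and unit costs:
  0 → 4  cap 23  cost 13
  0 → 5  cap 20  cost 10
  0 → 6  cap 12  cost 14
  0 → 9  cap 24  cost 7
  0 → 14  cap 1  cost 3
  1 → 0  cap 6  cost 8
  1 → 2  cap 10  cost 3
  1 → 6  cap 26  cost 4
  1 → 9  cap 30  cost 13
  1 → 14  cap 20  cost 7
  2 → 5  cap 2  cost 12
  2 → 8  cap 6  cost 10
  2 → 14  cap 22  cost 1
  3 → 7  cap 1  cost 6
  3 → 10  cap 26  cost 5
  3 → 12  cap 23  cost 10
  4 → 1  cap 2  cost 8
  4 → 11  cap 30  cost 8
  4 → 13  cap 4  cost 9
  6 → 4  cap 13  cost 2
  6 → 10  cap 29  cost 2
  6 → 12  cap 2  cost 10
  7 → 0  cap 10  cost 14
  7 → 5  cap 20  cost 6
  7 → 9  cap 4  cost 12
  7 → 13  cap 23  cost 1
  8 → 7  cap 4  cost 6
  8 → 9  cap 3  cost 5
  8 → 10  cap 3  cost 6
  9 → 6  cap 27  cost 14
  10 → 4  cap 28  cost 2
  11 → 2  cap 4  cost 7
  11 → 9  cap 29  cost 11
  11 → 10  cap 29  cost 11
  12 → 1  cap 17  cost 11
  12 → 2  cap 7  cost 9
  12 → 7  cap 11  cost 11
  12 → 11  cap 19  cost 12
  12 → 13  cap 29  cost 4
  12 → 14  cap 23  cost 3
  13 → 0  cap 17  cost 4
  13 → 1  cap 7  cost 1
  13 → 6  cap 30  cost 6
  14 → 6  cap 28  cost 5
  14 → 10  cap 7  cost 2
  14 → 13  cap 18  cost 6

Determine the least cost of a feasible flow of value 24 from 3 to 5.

shortest-cost path #1: 3→7→5 push 1 @ unit cost 12 (adds 12)
shortest-cost path #2: 3→12→7→5 push 11 @ unit cost 27 (adds 297)
shortest-cost path #3: 3→12→13→0→5 push 12 @ unit cost 28 (adds 336)
total cost = 645

Minimum cost for 24 units: 645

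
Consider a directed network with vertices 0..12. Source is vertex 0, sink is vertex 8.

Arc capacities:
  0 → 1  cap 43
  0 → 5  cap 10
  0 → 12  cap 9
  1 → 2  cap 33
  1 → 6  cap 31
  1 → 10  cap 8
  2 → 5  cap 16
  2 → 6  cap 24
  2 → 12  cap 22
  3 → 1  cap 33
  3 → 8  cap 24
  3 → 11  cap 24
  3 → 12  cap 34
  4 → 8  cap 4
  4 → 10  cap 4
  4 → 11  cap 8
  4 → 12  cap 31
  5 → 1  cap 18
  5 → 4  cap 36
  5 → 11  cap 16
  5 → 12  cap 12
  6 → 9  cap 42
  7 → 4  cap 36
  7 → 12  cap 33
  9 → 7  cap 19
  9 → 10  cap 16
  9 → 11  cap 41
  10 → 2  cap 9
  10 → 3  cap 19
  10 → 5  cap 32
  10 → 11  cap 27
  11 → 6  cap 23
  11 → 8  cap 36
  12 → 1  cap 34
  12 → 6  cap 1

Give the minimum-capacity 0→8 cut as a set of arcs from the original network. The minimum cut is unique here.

augment #1: 0→5→4→8 push 4
augment #2: 0→5→11→8 push 6
augment #3: 0→1→10→3→8 push 8
augment #4: 0→1→2→5→11→8 push 10
augment #5: 0→1→6→9→11→8 push 20
augment #6: 0→1→6→9→10→3→8 push 5
augment #7: 0→12→6→9→10→3→8 push 1
augment #8: 0→12→1→6→9→10→3→8 push 5
max flow = 59; residual-reachable set from 0 gives S-side
cut edges (S→T): {(4,8), (10,3), (11,8)} total cap 59

Min-cut arcs: {(4,8), (10,3), (11,8)} (total capacity 59)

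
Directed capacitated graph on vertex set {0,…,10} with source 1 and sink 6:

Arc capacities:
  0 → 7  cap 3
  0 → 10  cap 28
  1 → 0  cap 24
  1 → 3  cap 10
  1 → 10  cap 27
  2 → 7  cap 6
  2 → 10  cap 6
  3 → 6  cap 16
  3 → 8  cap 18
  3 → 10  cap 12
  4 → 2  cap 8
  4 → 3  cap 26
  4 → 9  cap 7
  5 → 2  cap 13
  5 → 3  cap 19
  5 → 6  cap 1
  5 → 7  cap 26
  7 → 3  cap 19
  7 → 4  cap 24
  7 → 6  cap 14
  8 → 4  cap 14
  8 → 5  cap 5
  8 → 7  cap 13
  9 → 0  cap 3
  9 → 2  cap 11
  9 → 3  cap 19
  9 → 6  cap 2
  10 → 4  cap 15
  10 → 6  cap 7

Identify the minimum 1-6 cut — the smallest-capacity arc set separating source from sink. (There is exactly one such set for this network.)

augment #1: 1→3→6 push 10
augment #2: 1→10→6 push 7
augment #3: 1→0→7→6 push 3
augment #4: 1→10→4→3→6 push 6
augment #5: 1→10→4→9→6 push 2
augment #6: 1→10→4→2→7→6 push 6
augment #7: 1→10→4→3→8→5→6 push 1
max flow = 35; residual-reachable set from 1 gives S-side
cut edges (S→T): {(0,7), (1,3), (10,4), (10,6)} total cap 35

Min-cut arcs: {(0,7), (1,3), (10,4), (10,6)} (total capacity 35)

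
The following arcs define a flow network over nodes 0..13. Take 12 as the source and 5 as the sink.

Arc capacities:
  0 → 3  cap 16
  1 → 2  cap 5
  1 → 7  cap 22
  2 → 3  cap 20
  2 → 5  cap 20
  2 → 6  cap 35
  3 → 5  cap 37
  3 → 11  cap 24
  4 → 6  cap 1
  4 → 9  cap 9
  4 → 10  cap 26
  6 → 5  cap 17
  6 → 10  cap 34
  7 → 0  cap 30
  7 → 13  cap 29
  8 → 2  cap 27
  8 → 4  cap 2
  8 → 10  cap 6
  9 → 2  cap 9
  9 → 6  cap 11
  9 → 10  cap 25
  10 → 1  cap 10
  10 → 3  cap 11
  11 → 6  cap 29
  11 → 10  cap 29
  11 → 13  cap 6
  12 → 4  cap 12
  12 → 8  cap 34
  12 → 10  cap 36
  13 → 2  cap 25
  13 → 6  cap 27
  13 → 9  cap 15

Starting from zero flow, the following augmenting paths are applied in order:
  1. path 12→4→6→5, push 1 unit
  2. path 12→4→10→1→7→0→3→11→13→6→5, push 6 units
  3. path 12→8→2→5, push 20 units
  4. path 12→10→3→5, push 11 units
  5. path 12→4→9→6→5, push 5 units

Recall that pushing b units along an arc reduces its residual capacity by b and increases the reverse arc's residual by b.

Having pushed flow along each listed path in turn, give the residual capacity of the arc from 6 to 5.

after path 1 (12→4→6→5, push 1): res(6,5)=16
after path 2 (12→4→10→1→7→0→3→11→13→6→5, push 6): res(6,5)=10
after path 3 (12→8→2→5, push 20): res(6,5)=10
after path 4 (12→10→3→5, push 11): res(6,5)=10
after path 5 (12→4→9→6→5, push 5): res(6,5)=5

Residual capacity of (6,5): 5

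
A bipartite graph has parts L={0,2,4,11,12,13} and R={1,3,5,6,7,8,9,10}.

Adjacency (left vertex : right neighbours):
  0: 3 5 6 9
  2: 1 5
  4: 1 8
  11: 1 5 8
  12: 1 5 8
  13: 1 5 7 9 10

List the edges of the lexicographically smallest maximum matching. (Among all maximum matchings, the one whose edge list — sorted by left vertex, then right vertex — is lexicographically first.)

Lex-smallest maximum matching: {(0,3), (2,1), (4,8), (11,5), (13,7)}

|M| = 5 (so the lex-smallest maximum matching has 5 edges)
process left vertices in ascending order; for each, take the smallest-labelled available neighbour that still permits 5 edges overall, or leave it unmatched if none does
lex-smallest matching: {0-3, 2-1, 4-8, 11-5, 13-7}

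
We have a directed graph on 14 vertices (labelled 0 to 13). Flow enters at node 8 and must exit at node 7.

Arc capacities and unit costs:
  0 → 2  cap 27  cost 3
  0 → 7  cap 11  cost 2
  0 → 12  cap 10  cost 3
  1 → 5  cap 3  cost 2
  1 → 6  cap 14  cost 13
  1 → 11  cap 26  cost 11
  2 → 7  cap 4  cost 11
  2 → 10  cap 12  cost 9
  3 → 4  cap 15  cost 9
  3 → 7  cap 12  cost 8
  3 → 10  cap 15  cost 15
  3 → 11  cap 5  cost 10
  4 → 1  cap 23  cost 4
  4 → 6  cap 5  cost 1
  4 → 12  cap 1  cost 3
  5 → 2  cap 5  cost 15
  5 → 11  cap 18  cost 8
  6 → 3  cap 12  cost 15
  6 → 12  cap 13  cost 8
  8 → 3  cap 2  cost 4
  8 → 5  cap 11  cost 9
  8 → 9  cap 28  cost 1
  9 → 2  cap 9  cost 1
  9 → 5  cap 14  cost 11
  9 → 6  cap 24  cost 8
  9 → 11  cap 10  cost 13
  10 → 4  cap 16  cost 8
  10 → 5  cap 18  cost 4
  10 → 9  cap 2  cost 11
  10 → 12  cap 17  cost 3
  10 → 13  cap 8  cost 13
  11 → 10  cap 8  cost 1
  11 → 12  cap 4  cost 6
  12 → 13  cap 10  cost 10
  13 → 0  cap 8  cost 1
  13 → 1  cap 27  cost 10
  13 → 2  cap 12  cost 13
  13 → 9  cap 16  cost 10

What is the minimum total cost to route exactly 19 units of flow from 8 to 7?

Minimum cost for 19 units: 461

shortest-cost path #1: 8→3→7 push 2 @ unit cost 12 (adds 24)
shortest-cost path #2: 8→9→2→7 push 4 @ unit cost 13 (adds 52)
shortest-cost path #3: 8→9→2→10→13→0→7 push 5 @ unit cost 27 (adds 135)
shortest-cost path #4: 8→9→6→12→13→0→7 push 3 @ unit cost 30 (adds 90)
shortest-cost path #5: 8→9→6→3→7 push 5 @ unit cost 32 (adds 160)
total cost = 461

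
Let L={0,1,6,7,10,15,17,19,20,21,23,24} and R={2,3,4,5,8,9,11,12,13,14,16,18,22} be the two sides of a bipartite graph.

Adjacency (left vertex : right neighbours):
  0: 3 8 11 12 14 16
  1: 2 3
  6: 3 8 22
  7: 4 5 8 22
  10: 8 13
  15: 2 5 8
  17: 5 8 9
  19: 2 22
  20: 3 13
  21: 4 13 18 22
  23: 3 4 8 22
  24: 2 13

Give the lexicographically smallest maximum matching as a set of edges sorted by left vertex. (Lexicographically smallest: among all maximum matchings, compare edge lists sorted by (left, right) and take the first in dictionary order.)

|M| = 10 (so the lex-smallest maximum matching has 10 edges)
process left vertices in ascending order; for each, take the smallest-labelled available neighbour that still permits 10 edges overall, or leave it unmatched if none does
lex-smallest matching: {0-11, 1-2, 6-3, 7-4, 10-8, 15-5, 17-9, 19-22, 20-13, 21-18}

Lex-smallest maximum matching: {(0,11), (1,2), (6,3), (7,4), (10,8), (15,5), (17,9), (19,22), (20,13), (21,18)}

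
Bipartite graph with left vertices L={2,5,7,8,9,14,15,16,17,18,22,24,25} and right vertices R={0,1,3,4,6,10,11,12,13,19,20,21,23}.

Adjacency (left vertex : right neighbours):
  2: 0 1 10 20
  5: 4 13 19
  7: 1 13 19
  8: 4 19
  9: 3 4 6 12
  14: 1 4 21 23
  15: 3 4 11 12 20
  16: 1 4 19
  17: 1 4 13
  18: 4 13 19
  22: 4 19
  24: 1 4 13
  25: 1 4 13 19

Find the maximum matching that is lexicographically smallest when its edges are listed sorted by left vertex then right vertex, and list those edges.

|M| = 8 (so the lex-smallest maximum matching has 8 edges)
process left vertices in ascending order; for each, take the smallest-labelled available neighbour that still permits 8 edges overall, or leave it unmatched if none does
lex-smallest matching: {2-0, 5-4, 7-1, 8-19, 9-3, 14-21, 15-11, 17-13}

Lex-smallest maximum matching: {(2,0), (5,4), (7,1), (8,19), (9,3), (14,21), (15,11), (17,13)}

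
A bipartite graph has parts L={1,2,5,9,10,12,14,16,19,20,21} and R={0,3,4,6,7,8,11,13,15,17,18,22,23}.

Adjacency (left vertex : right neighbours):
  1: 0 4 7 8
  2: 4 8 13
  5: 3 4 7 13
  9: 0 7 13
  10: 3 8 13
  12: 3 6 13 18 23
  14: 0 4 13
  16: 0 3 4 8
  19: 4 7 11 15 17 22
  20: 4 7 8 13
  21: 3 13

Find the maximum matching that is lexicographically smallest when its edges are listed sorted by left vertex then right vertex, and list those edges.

Lex-smallest maximum matching: {(1,0), (2,4), (5,3), (9,7), (10,8), (12,6), (14,13), (19,11)}

|M| = 8 (so the lex-smallest maximum matching has 8 edges)
process left vertices in ascending order; for each, take the smallest-labelled available neighbour that still permits 8 edges overall, or leave it unmatched if none does
lex-smallest matching: {1-0, 2-4, 5-3, 9-7, 10-8, 12-6, 14-13, 19-11}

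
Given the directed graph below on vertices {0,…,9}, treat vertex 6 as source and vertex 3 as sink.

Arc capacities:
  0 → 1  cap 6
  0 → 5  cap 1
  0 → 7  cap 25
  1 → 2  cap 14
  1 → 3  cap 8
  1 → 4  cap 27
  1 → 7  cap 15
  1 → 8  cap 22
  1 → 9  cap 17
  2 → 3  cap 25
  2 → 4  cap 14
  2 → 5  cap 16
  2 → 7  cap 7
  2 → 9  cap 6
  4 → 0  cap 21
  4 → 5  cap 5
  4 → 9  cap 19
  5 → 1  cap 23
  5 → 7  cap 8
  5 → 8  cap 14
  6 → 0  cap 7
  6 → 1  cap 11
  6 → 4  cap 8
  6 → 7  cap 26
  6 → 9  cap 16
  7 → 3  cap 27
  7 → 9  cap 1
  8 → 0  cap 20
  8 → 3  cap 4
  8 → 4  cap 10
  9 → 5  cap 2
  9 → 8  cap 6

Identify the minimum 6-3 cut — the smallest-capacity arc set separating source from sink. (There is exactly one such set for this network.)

augment #1: 6→1→3 push 8
augment #2: 6→7→3 push 26
augment #3: 6→0→7→3 push 1
augment #4: 6→1→2→3 push 3
augment #5: 6→9→8→3 push 4
augment #6: 6→0→1→2→3 push 6
augment #7: 6→4→5→1→2→3 push 5
max flow = 53; residual-reachable set from 6 gives S-side
cut edges (S→T): {(1,2), (1,3), (7,3), (8,3)} total cap 53

Min-cut arcs: {(1,2), (1,3), (7,3), (8,3)} (total capacity 53)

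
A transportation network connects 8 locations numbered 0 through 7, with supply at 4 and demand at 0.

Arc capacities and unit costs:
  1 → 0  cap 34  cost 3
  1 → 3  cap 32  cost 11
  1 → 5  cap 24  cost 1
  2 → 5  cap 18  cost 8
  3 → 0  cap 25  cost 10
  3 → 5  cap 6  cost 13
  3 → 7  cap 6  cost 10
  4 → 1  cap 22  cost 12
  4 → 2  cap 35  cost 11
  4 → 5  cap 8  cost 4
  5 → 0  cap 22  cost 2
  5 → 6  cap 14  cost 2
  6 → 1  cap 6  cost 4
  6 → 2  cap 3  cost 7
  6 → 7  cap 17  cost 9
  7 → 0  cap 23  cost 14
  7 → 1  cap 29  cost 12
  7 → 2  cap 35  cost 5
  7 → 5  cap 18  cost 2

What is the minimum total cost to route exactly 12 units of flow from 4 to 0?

shortest-cost path #1: 4→5→0 push 8 @ unit cost 6 (adds 48)
shortest-cost path #2: 4→1→0 push 4 @ unit cost 15 (adds 60)
total cost = 108

Minimum cost for 12 units: 108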